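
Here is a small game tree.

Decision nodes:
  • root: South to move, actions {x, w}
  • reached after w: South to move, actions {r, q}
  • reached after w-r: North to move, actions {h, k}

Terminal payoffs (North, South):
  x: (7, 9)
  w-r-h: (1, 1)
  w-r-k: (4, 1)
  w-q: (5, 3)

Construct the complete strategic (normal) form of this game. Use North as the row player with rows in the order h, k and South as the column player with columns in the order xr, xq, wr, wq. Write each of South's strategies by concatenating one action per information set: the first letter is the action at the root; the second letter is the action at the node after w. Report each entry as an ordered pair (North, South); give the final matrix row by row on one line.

           xr       xq       wr       wq
   h    (7,9)    (7,9)    (1,1)    (5,3)
   k    (7,9)    (7,9)    (4,1)    (5,3)

h: (7,9) (7,9) (1,1) (5,3) | k: (7,9) (7,9) (4,1) (5,3)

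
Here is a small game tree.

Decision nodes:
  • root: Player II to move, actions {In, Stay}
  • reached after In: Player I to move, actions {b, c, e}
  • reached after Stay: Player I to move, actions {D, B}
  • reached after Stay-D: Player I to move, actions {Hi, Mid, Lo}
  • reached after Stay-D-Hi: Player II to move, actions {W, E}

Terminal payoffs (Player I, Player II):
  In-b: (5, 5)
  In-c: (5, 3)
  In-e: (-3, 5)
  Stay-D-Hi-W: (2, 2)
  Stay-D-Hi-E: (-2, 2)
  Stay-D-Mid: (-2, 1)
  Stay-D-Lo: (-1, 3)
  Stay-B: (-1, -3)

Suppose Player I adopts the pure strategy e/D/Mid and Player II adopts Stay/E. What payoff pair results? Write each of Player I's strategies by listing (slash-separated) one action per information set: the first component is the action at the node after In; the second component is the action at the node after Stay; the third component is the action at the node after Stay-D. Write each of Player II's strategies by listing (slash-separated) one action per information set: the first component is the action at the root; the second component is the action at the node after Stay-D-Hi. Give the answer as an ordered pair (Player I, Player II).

Trace the play path from the root:
  Player II plays Stay
  Player I plays D at [Stay]
  Player I plays Mid at [Stay-D]
→ terminal payoff (-2, 1).
(Player I's choice at the node after In is never reached on this path, so it doesn't affect the outcome.)

(-2, 1)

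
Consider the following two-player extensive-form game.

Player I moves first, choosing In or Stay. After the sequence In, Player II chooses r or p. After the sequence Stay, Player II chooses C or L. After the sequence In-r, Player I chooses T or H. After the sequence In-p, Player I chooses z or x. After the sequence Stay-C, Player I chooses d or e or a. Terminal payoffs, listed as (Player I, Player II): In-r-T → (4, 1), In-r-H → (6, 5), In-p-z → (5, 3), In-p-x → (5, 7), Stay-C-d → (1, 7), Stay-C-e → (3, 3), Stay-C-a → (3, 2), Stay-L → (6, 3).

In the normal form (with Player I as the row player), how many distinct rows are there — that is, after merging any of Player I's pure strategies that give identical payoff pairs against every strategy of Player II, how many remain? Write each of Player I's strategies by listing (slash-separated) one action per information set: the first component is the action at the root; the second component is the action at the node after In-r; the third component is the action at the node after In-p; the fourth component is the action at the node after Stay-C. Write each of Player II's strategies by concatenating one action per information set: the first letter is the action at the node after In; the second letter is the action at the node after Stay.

7

Player I has 24 pure strategies: In/T/z/d, In/T/z/e, In/T/z/a, In/T/x/d, In/T/x/e, In/T/x/a, In/H/z/d, In/H/z/e, In/H/z/a, In/H/x/d, In/H/x/e, In/H/x/a, Stay/T/z/d, Stay/T/z/e, Stay/T/z/a, Stay/T/x/d, Stay/T/x/e, Stay/T/x/a, Stay/H/z/d, Stay/H/z/e, Stay/H/z/a, Stay/H/x/d, Stay/H/x/e, Stay/H/x/a. Columns: rC, rL, pC, pL.
{In/T/z/d, In/T/z/e, In/T/z/a} → row (4,1) (4,1) (5,3) (5,3)
{In/T/x/d, In/T/x/e, In/T/x/a} → row (4,1) (4,1) (5,7) (5,7)
{In/H/z/d, In/H/z/e, In/H/z/a} → row (6,5) (6,5) (5,3) (5,3)
{In/H/x/d, In/H/x/e, In/H/x/a} → row (6,5) (6,5) (5,7) (5,7)
{Stay/T/z/d, Stay/T/x/d, Stay/H/z/d, Stay/H/x/d} → row (1,7) (6,3) (1,7) (6,3)
{Stay/T/z/e, Stay/T/x/e, Stay/H/z/e, Stay/H/x/e} → row (3,3) (6,3) (3,3) (6,3)
{Stay/T/z/a, Stay/T/x/a, Stay/H/z/a, Stay/H/x/a} → row (3,2) (6,3) (3,2) (6,3)
That's 7 distinct rows out of 24 strategies.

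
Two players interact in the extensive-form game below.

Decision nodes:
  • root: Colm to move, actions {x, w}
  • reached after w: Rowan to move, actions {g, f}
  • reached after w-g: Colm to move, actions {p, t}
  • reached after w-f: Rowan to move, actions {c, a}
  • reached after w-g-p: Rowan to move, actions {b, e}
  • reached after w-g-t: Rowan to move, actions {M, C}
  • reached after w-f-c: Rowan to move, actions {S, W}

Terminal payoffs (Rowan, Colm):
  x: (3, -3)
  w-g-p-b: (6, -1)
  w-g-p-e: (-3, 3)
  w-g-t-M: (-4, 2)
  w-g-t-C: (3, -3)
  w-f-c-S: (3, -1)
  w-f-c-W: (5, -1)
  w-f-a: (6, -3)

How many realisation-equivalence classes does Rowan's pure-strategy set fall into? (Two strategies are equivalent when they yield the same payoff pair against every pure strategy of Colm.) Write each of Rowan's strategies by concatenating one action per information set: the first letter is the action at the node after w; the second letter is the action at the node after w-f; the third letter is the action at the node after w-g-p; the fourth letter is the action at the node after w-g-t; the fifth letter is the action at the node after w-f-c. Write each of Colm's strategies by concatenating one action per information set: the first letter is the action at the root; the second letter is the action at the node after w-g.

Rowan has 32 pure strategies: gcbMS, gcbMW, gcbCS, gcbCW, gceMS, gceMW, gceCS, gceCW, gabMS, gabMW, gabCS, gabCW, gaeMS, gaeMW, gaeCS, gaeCW, fcbMS, fcbMW, fcbCS, fcbCW, fceMS, fceMW, fceCS, fceCW, fabMS, fabMW, fabCS, fabCW, faeMS, faeMW, faeCS, faeCW. Columns: xp, xt, wp, wt.
{gcbMS, gcbMW, gabMS, gabMW} → row (3,-3) (3,-3) (6,-1) (-4,2)
{gcbCS, gcbCW, gabCS, gabCW} → row (3,-3) (3,-3) (6,-1) (3,-3)
{gceMS, gceMW, gaeMS, gaeMW} → row (3,-3) (3,-3) (-3,3) (-4,2)
{gceCS, gceCW, gaeCS, gaeCW} → row (3,-3) (3,-3) (-3,3) (3,-3)
{fcbMS, fcbCS, fceMS, fceCS} → row (3,-3) (3,-3) (3,-1) (3,-1)
{fcbMW, fcbCW, fceMW, fceCW} → row (3,-3) (3,-3) (5,-1) (5,-1)
{fabMS, fabMW, fabCS, fabCW, faeMS, faeMW, faeCS, faeCW} → row (3,-3) (3,-3) (6,-3) (6,-3)
That's 7 distinct rows out of 32 strategies.

7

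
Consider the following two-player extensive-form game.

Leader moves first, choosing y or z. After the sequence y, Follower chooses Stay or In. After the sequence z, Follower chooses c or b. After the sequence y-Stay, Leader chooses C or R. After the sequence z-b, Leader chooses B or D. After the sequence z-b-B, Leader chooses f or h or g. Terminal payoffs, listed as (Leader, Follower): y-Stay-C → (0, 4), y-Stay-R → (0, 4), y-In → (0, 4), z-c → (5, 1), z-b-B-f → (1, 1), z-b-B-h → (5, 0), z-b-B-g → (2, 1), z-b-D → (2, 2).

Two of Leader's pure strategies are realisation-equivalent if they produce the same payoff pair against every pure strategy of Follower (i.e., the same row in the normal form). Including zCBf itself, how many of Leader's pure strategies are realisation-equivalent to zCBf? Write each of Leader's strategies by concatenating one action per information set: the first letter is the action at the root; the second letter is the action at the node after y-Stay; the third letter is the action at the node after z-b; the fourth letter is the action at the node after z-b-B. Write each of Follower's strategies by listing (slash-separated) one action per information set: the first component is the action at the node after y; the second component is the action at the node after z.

2

Row for zCBf (columns Stay/c, Stay/b, In/c, In/b): (5,1) (1,1) (5,1) (1,1).
Under zCBf, Leader's choice at the node after y-Stay can never be reached regardless of what Follower does, so varying those choices leaves every outcome unchanged.
Holding the reachable choices fixed and varying the unreachable one freely already gives 2 equivalent strategies.
No other strategy reproduces this row, so those 2 are the full class: zCBf, zRBf.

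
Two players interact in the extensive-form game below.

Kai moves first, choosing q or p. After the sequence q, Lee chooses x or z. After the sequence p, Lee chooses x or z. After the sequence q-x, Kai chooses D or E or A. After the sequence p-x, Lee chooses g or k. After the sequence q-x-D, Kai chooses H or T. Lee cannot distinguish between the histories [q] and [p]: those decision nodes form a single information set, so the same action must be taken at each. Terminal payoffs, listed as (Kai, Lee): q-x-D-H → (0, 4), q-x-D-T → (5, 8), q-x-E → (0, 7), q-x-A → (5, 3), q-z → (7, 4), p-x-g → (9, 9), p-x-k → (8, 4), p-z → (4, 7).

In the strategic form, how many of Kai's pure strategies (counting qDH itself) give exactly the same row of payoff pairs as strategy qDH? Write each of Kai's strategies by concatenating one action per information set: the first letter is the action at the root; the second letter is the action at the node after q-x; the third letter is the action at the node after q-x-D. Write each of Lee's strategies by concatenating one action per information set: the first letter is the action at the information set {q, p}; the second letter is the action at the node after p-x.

Row for qDH (columns xg, xk, zg, zk): (0,4) (0,4) (7,4) (7,4).
Every one of Kai's information sets is on the play path for some reply by Lee when Kai follows qDH.
Changing the action at any of them therefore changes at least one column, so only qDH itself gives this row.

1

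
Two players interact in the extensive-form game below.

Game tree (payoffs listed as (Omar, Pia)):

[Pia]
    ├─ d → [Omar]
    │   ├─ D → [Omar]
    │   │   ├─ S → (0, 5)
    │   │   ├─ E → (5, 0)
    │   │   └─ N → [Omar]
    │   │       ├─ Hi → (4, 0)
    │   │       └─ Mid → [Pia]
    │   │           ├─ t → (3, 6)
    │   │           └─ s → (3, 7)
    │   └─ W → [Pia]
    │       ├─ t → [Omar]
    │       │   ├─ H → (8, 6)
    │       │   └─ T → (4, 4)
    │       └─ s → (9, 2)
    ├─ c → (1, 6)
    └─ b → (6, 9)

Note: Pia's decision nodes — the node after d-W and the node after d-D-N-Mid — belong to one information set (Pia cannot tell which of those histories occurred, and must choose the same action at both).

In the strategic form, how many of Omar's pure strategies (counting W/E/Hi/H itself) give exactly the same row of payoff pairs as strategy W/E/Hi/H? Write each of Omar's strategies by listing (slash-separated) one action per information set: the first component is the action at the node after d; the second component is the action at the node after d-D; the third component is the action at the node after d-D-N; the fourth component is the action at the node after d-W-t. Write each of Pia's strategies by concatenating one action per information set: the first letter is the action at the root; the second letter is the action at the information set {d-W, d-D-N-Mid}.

Row for W/E/Hi/H (columns dt, ds, ct, cs, bt, bs): (8,6) (9,2) (1,6) (1,6) (6,9) (6,9).
Under W/E/Hi/H, Omar's choice at the node after d-D and at the node after d-D-N can never be reached regardless of what Pia does, so varying those choices leaves every outcome unchanged.
Holding the reachable choices fixed and varying the unreachable ones freely already gives 3 × 2 = 6 equivalent strategies.
No other strategy reproduces this row, so those 6 are the full class: W/S/Hi/H, W/S/Mid/H, W/E/Hi/H, W/E/Mid/H, W/N/Hi/H, W/N/Mid/H.

6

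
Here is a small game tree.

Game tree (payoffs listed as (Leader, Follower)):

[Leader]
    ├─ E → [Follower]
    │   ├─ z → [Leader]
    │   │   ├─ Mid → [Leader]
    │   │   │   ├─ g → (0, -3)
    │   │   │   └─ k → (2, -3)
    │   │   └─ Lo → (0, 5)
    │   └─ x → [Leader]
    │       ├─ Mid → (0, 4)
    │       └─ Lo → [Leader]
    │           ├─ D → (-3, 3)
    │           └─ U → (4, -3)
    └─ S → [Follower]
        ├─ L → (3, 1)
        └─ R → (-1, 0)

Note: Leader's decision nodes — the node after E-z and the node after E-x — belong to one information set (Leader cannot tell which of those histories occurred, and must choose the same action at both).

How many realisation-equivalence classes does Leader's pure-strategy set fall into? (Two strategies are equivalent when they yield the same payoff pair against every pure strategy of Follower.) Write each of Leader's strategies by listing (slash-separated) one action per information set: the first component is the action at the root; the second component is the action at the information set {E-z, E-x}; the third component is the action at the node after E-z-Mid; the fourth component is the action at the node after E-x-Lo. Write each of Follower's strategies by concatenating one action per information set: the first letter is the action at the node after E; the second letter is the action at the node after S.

5

Leader has 16 pure strategies: E/Mid/g/D, E/Mid/g/U, E/Mid/k/D, E/Mid/k/U, E/Lo/g/D, E/Lo/g/U, E/Lo/k/D, E/Lo/k/U, S/Mid/g/D, S/Mid/g/U, S/Mid/k/D, S/Mid/k/U, S/Lo/g/D, S/Lo/g/U, S/Lo/k/D, S/Lo/k/U. Columns: zL, zR, xL, xR.
{E/Mid/g/D, E/Mid/g/U} → row (0,-3) (0,-3) (0,4) (0,4)
{E/Mid/k/D, E/Mid/k/U} → row (2,-3) (2,-3) (0,4) (0,4)
{E/Lo/g/D, E/Lo/k/D} → row (0,5) (0,5) (-3,3) (-3,3)
{E/Lo/g/U, E/Lo/k/U} → row (0,5) (0,5) (4,-3) (4,-3)
{S/Mid/g/D, S/Mid/g/U, S/Mid/k/D, S/Mid/k/U, S/Lo/g/D, S/Lo/g/U, S/Lo/k/D, S/Lo/k/U} → row (3,1) (-1,0) (3,1) (-1,0)
That's 5 distinct rows out of 16 strategies.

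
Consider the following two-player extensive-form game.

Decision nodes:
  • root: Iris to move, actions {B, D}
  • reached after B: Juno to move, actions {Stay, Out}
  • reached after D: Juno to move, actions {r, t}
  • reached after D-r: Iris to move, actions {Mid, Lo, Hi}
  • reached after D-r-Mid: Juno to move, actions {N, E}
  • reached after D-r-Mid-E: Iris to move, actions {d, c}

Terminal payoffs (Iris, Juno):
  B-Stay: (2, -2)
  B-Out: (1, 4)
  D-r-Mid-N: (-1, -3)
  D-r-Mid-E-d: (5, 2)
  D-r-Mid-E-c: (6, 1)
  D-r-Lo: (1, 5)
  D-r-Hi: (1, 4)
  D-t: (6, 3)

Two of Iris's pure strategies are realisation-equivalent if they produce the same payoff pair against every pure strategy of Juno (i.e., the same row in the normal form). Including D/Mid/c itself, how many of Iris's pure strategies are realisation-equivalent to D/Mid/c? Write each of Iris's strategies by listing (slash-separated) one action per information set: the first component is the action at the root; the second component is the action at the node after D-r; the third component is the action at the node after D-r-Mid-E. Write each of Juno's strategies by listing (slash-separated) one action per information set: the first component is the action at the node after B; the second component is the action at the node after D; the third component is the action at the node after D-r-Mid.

Row for D/Mid/c (columns Stay/r/N, Stay/r/E, Stay/t/N, Stay/t/E, Out/r/N, Out/r/E, Out/t/N, Out/t/E): (-1,-3) (6,1) (6,3) (6,3) (-1,-3) (6,1) (6,3) (6,3).
Every one of Iris's information sets is on the play path for some reply by Juno when Iris follows D/Mid/c.
Changing the action at any of them therefore changes at least one column, so only D/Mid/c itself gives this row.

1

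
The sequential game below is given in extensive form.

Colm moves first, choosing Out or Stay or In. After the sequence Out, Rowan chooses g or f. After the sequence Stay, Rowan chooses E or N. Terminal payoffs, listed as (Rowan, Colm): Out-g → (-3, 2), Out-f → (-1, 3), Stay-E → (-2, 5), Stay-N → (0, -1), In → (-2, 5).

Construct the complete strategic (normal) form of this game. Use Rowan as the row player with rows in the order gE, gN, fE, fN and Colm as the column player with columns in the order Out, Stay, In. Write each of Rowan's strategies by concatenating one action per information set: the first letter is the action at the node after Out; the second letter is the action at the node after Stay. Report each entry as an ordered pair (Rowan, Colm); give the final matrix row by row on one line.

gE: (-3,2) (-2,5) (-2,5) | gN: (-3,2) (0,-1) (-2,5) | fE: (-1,3) (-2,5) (-2,5) | fN: (-1,3) (0,-1) (-2,5)

          Out     Stay       In
  gE   (-3,2)   (-2,5)   (-2,5)
  gN   (-3,2)   (0,-1)   (-2,5)
  fE   (-1,3)   (-2,5)   (-2,5)
  fN   (-1,3)   (0,-1)   (-2,5)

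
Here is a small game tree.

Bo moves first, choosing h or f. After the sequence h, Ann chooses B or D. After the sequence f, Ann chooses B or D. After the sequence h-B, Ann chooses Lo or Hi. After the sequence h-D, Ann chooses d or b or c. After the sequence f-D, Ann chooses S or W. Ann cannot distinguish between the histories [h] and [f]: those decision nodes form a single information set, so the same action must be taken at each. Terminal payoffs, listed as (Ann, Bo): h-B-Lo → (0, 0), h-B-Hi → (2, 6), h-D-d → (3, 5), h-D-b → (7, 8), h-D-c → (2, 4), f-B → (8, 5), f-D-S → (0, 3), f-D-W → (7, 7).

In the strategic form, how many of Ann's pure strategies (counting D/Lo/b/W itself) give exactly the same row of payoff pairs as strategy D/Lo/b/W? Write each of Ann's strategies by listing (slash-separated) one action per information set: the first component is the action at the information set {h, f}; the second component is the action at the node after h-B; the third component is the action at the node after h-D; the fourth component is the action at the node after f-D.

2

Row for D/Lo/b/W (columns h, f): (7,8) (7,7).
Under D/Lo/b/W, Ann's choice at the node after h-B can never be reached regardless of what Bo does, so varying those choices leaves every outcome unchanged.
Holding the reachable choices fixed and varying the unreachable one freely already gives 2 equivalent strategies.
No other strategy reproduces this row, so those 2 are the full class: D/Lo/b/W, D/Hi/b/W.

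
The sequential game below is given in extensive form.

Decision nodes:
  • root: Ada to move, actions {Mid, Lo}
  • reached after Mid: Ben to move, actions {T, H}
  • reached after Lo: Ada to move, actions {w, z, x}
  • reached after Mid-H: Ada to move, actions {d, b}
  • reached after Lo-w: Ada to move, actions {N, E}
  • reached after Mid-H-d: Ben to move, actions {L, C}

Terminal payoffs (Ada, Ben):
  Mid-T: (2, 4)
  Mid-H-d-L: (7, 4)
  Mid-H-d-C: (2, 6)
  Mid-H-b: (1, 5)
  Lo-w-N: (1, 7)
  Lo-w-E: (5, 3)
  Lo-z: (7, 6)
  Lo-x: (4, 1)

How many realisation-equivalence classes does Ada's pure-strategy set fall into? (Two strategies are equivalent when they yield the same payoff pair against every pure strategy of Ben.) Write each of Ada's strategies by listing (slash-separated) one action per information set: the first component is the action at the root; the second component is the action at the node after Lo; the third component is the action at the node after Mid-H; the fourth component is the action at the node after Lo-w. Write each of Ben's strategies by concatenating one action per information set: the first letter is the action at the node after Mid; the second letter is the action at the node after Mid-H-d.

6

Ada has 24 pure strategies: Mid/w/d/N, Mid/w/d/E, Mid/w/b/N, Mid/w/b/E, Mid/z/d/N, Mid/z/d/E, Mid/z/b/N, Mid/z/b/E, Mid/x/d/N, Mid/x/d/E, Mid/x/b/N, Mid/x/b/E, Lo/w/d/N, Lo/w/d/E, Lo/w/b/N, Lo/w/b/E, Lo/z/d/N, Lo/z/d/E, Lo/z/b/N, Lo/z/b/E, Lo/x/d/N, Lo/x/d/E, Lo/x/b/N, Lo/x/b/E. Columns: TL, TC, HL, HC.
{Mid/w/d/N, Mid/w/d/E, Mid/z/d/N, Mid/z/d/E, Mid/x/d/N, Mid/x/d/E} → row (2,4) (2,4) (7,4) (2,6)
{Mid/w/b/N, Mid/w/b/E, Mid/z/b/N, Mid/z/b/E, Mid/x/b/N, Mid/x/b/E} → row (2,4) (2,4) (1,5) (1,5)
{Lo/w/d/N, Lo/w/b/N} → row (1,7) (1,7) (1,7) (1,7)
{Lo/w/d/E, Lo/w/b/E} → row (5,3) (5,3) (5,3) (5,3)
{Lo/z/d/N, Lo/z/d/E, Lo/z/b/N, Lo/z/b/E} → row (7,6) (7,6) (7,6) (7,6)
{Lo/x/d/N, Lo/x/d/E, Lo/x/b/N, Lo/x/b/E} → row (4,1) (4,1) (4,1) (4,1)
That's 6 distinct rows out of 24 strategies.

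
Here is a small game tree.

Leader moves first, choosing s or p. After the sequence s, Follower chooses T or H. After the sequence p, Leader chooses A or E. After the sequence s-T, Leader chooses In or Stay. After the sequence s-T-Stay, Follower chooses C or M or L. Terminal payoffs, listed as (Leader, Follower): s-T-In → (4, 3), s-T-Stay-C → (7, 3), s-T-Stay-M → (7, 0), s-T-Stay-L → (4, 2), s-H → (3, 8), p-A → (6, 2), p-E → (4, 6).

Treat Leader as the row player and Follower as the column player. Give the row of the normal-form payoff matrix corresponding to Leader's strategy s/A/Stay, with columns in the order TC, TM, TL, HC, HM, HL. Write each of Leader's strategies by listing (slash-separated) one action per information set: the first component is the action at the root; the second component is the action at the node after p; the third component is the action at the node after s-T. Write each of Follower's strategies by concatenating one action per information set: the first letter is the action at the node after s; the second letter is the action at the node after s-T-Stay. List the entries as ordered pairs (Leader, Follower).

vs TC: Leader plays s → Follower plays T at [s] → Leader plays Stay at [s-T] → Follower plays C at [s-T-Stay] → (7, 3)
vs TM: Leader plays s → Follower plays T at [s] → Leader plays Stay at [s-T] → Follower plays M at [s-T-Stay] → (7, 0)
vs TL: Leader plays s → Follower plays T at [s] → Leader plays Stay at [s-T] → Follower plays L at [s-T-Stay] → (4, 2)
vs HC: Leader plays s → Follower plays H at [s] → (3, 8)
vs HM: Leader plays s → Follower plays H at [s] → (3, 8)
vs HL: Leader plays s → Follower plays H at [s] → (3, 8)

(7,3) (7,0) (4,2) (3,8) (3,8) (3,8)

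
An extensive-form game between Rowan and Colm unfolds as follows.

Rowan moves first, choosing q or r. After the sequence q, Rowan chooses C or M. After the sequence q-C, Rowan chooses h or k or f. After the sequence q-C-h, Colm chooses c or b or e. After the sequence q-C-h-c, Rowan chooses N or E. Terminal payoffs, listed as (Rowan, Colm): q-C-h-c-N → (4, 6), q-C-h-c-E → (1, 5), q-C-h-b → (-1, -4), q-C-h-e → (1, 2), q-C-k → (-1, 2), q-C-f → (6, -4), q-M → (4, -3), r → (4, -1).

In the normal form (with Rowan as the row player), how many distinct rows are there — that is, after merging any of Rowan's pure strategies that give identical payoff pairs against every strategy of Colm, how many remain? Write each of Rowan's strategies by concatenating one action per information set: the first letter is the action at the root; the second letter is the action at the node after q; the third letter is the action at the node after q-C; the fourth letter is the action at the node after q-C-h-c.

6

Rowan has 24 pure strategies: qChN, qChE, qCkN, qCkE, qCfN, qCfE, qMhN, qMhE, qMkN, qMkE, qMfN, qMfE, rChN, rChE, rCkN, rCkE, rCfN, rCfE, rMhN, rMhE, rMkN, rMkE, rMfN, rMfE. Columns: c, b, e.
{qChN} → row (4,6) (-1,-4) (1,2)
{qChE} → row (1,5) (-1,-4) (1,2)
{qCkN, qCkE} → row (-1,2) (-1,2) (-1,2)
{qCfN, qCfE} → row (6,-4) (6,-4) (6,-4)
{qMhN, qMhE, qMkN, qMkE, qMfN, qMfE} → row (4,-3) (4,-3) (4,-3)
{rChN, rChE, rCkN, rCkE, rCfN, rCfE, rMhN, rMhE, rMkN, rMkE, rMfN, rMfE} → row (4,-1) (4,-1) (4,-1)
That's 6 distinct rows out of 24 strategies.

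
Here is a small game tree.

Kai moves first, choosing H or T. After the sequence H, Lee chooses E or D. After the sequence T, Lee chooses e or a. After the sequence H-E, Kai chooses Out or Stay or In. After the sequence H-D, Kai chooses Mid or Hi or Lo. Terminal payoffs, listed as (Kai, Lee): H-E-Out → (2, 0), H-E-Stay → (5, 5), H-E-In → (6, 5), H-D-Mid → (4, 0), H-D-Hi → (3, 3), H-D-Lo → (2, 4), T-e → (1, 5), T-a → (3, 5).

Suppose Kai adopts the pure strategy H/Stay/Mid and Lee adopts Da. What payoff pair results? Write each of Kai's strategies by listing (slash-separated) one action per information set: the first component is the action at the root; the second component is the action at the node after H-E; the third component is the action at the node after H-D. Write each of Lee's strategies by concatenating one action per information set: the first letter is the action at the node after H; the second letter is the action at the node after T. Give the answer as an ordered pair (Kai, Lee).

(4, 0)

Trace the play path from the root:
  Kai plays H
  Lee plays D at [H]
  Kai plays Mid at [H-D]
→ terminal payoff (4, 0).
(Kai's choice at the node after H-E is never reached on this path, so it doesn't affect the outcome.)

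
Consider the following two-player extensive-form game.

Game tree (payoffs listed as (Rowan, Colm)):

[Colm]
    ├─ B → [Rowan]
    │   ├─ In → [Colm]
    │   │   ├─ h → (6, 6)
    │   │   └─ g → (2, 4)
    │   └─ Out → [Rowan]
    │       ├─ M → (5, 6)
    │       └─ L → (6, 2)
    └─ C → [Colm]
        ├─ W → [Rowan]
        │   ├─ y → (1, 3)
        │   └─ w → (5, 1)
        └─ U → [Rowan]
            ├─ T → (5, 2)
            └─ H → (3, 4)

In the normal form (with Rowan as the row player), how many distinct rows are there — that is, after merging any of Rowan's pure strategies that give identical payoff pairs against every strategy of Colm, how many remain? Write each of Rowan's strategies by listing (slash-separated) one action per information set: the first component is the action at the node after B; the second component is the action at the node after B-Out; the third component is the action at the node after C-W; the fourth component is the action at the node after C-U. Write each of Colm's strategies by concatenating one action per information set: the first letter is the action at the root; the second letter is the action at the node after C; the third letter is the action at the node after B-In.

Rowan has 16 pure strategies: In/M/y/T, In/M/y/H, In/M/w/T, In/M/w/H, In/L/y/T, In/L/y/H, In/L/w/T, In/L/w/H, Out/M/y/T, Out/M/y/H, Out/M/w/T, Out/M/w/H, Out/L/y/T, Out/L/y/H, Out/L/w/T, Out/L/w/H. Columns: BWh, BWg, BUh, BUg, CWh, CWg, CUh, CUg.
{In/M/y/T, In/L/y/T} → row (6,6) (2,4) (6,6) (2,4) (1,3) (1,3) (5,2) (5,2)
{In/M/y/H, In/L/y/H} → row (6,6) (2,4) (6,6) (2,4) (1,3) (1,3) (3,4) (3,4)
{In/M/w/T, In/L/w/T} → row (6,6) (2,4) (6,6) (2,4) (5,1) (5,1) (5,2) (5,2)
{In/M/w/H, In/L/w/H} → row (6,6) (2,4) (6,6) (2,4) (5,1) (5,1) (3,4) (3,4)
{Out/M/y/T} → row (5,6) (5,6) (5,6) (5,6) (1,3) (1,3) (5,2) (5,2)
{Out/M/y/H} → row (5,6) (5,6) (5,6) (5,6) (1,3) (1,3) (3,4) (3,4)
{Out/M/w/T} → row (5,6) (5,6) (5,6) (5,6) (5,1) (5,1) (5,2) (5,2)
{Out/M/w/H} → row (5,6) (5,6) (5,6) (5,6) (5,1) (5,1) (3,4) (3,4)
{Out/L/y/T} → row (6,2) (6,2) (6,2) (6,2) (1,3) (1,3) (5,2) (5,2)
{Out/L/y/H} → row (6,2) (6,2) (6,2) (6,2) (1,3) (1,3) (3,4) (3,4)
{Out/L/w/T} → row (6,2) (6,2) (6,2) (6,2) (5,1) (5,1) (5,2) (5,2)
{Out/L/w/H} → row (6,2) (6,2) (6,2) (6,2) (5,1) (5,1) (3,4) (3,4)
That's 12 distinct rows out of 16 strategies.

12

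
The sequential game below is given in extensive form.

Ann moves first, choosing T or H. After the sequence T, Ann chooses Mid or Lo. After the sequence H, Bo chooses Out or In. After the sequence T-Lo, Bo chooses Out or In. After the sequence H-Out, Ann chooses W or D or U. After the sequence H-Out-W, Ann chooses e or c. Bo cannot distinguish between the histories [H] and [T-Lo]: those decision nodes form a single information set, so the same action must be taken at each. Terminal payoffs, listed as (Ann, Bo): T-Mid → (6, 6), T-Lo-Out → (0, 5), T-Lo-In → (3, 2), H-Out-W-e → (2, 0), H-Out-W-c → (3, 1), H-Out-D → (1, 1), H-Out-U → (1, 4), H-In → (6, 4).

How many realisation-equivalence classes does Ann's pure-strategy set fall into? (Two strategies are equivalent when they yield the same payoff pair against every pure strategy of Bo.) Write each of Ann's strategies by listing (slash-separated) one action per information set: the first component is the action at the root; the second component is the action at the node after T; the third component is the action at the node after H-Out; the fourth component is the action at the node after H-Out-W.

Ann has 24 pure strategies: T/Mid/W/e, T/Mid/W/c, T/Mid/D/e, T/Mid/D/c, T/Mid/U/e, T/Mid/U/c, T/Lo/W/e, T/Lo/W/c, T/Lo/D/e, T/Lo/D/c, T/Lo/U/e, T/Lo/U/c, H/Mid/W/e, H/Mid/W/c, H/Mid/D/e, H/Mid/D/c, H/Mid/U/e, H/Mid/U/c, H/Lo/W/e, H/Lo/W/c, H/Lo/D/e, H/Lo/D/c, H/Lo/U/e, H/Lo/U/c. Columns: Out, In.
{T/Mid/W/e, T/Mid/W/c, T/Mid/D/e, T/Mid/D/c, T/Mid/U/e, T/Mid/U/c} → row (6,6) (6,6)
{T/Lo/W/e, T/Lo/W/c, T/Lo/D/e, T/Lo/D/c, T/Lo/U/e, T/Lo/U/c} → row (0,5) (3,2)
{H/Mid/W/e, H/Lo/W/e} → row (2,0) (6,4)
{H/Mid/W/c, H/Lo/W/c} → row (3,1) (6,4)
{H/Mid/D/e, H/Mid/D/c, H/Lo/D/e, H/Lo/D/c} → row (1,1) (6,4)
{H/Mid/U/e, H/Mid/U/c, H/Lo/U/e, H/Lo/U/c} → row (1,4) (6,4)
That's 6 distinct rows out of 24 strategies.

6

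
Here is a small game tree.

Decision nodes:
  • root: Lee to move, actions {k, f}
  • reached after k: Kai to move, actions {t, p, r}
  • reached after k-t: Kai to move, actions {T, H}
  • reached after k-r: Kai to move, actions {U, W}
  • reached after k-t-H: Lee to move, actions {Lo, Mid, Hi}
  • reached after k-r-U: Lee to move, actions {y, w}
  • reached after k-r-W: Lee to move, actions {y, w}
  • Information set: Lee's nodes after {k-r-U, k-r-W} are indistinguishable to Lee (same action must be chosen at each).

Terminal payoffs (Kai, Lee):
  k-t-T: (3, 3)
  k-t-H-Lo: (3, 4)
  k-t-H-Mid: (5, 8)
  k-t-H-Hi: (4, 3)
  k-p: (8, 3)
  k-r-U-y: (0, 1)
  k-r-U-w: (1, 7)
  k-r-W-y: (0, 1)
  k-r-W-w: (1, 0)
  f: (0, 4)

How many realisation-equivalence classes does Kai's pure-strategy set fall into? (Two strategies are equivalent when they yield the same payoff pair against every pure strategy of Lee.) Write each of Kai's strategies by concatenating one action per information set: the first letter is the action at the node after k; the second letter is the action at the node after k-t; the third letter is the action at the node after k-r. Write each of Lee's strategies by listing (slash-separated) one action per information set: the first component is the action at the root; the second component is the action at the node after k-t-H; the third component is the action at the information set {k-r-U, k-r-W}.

5

Kai has 12 pure strategies: tTU, tTW, tHU, tHW, pTU, pTW, pHU, pHW, rTU, rTW, rHU, rHW. Columns: k/Lo/y, k/Lo/w, k/Mid/y, k/Mid/w, k/Hi/y, k/Hi/w, f/Lo/y, f/Lo/w, f/Mid/y, f/Mid/w, f/Hi/y, f/Hi/w.
{tTU, tTW} → row (3,3) (3,3) (3,3) (3,3) (3,3) (3,3) (0,4) (0,4) (0,4) (0,4) (0,4) (0,4)
{tHU, tHW} → row (3,4) (3,4) (5,8) (5,8) (4,3) (4,3) (0,4) (0,4) (0,4) (0,4) (0,4) (0,4)
{pTU, pTW, pHU, pHW} → row (8,3) (8,3) (8,3) (8,3) (8,3) (8,3) (0,4) (0,4) (0,4) (0,4) (0,4) (0,4)
{rTU, rHU} → row (0,1) (1,7) (0,1) (1,7) (0,1) (1,7) (0,4) (0,4) (0,4) (0,4) (0,4) (0,4)
{rTW, rHW} → row (0,1) (1,0) (0,1) (1,0) (0,1) (1,0) (0,4) (0,4) (0,4) (0,4) (0,4) (0,4)
That's 5 distinct rows out of 12 strategies.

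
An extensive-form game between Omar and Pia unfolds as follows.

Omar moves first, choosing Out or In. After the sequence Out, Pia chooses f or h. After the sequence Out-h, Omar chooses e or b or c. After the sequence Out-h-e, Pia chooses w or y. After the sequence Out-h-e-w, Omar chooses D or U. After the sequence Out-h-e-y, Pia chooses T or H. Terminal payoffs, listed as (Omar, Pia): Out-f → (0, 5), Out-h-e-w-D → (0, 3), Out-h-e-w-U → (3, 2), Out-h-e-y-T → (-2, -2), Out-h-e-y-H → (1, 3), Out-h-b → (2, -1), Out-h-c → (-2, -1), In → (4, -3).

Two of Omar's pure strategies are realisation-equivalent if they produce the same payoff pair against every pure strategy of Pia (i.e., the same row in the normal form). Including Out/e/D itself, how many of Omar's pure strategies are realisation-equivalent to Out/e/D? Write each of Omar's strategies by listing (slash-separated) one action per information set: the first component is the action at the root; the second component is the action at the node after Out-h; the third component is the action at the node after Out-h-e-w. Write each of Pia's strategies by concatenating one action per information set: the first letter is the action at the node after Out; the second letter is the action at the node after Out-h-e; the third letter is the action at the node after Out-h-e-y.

1

Row for Out/e/D (columns fwT, fwH, fyT, fyH, hwT, hwH, hyT, hyH): (0,5) (0,5) (0,5) (0,5) (0,3) (0,3) (-2,-2) (1,3).
Every one of Omar's information sets is on the play path for some reply by Pia when Omar follows Out/e/D.
Changing the action at any of them therefore changes at least one column, so only Out/e/D itself gives this row.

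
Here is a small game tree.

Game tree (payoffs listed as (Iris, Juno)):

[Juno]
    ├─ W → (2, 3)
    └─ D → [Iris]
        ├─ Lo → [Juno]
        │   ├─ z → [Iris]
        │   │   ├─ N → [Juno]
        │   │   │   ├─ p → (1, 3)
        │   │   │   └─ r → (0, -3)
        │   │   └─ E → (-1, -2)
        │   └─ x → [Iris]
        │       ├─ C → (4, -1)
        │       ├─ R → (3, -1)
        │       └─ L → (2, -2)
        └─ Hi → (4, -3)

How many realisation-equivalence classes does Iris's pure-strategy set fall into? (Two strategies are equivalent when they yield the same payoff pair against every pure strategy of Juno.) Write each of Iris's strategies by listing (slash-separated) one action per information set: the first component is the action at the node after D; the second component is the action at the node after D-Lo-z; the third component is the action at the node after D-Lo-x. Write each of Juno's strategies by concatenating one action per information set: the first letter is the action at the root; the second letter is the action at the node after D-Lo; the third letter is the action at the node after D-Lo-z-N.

7

Iris has 12 pure strategies: Lo/N/C, Lo/N/R, Lo/N/L, Lo/E/C, Lo/E/R, Lo/E/L, Hi/N/C, Hi/N/R, Hi/N/L, Hi/E/C, Hi/E/R, Hi/E/L. Columns: Wzp, Wzr, Wxp, Wxr, Dzp, Dzr, Dxp, Dxr.
{Lo/N/C} → row (2,3) (2,3) (2,3) (2,3) (1,3) (0,-3) (4,-1) (4,-1)
{Lo/N/R} → row (2,3) (2,3) (2,3) (2,3) (1,3) (0,-3) (3,-1) (3,-1)
{Lo/N/L} → row (2,3) (2,3) (2,3) (2,3) (1,3) (0,-3) (2,-2) (2,-2)
{Lo/E/C} → row (2,3) (2,3) (2,3) (2,3) (-1,-2) (-1,-2) (4,-1) (4,-1)
{Lo/E/R} → row (2,3) (2,3) (2,3) (2,3) (-1,-2) (-1,-2) (3,-1) (3,-1)
{Lo/E/L} → row (2,3) (2,3) (2,3) (2,3) (-1,-2) (-1,-2) (2,-2) (2,-2)
{Hi/N/C, Hi/N/R, Hi/N/L, Hi/E/C, Hi/E/R, Hi/E/L} → row (2,3) (2,3) (2,3) (2,3) (4,-3) (4,-3) (4,-3) (4,-3)
That's 7 distinct rows out of 12 strategies.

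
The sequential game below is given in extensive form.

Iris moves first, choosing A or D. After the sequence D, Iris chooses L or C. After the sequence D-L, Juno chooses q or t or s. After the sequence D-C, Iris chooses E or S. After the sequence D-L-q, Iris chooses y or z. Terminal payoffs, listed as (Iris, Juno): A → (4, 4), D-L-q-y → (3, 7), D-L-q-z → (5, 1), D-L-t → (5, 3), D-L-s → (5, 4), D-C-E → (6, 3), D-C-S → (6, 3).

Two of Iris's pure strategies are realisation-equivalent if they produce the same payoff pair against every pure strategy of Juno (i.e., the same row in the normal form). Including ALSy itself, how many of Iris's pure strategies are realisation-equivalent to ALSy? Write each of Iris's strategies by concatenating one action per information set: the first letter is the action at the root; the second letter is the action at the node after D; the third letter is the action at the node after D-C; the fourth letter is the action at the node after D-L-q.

8

Row for ALSy (columns q, t, s): (4,4) (4,4) (4,4).
Under ALSy, Iris's choice at the node after D and at the node after D-C and at the node after D-L-q can never be reached regardless of what Juno does, so varying those choices leaves every outcome unchanged.
Holding the reachable choices fixed and varying the unreachable ones freely already gives 2 × 2 × 2 = 8 equivalent strategies.
No other strategy reproduces this row, so those 8 are the full class: ALEy, ALEz, ALSy, ALSz, ACEy, ACEz, ACSy, ACSz.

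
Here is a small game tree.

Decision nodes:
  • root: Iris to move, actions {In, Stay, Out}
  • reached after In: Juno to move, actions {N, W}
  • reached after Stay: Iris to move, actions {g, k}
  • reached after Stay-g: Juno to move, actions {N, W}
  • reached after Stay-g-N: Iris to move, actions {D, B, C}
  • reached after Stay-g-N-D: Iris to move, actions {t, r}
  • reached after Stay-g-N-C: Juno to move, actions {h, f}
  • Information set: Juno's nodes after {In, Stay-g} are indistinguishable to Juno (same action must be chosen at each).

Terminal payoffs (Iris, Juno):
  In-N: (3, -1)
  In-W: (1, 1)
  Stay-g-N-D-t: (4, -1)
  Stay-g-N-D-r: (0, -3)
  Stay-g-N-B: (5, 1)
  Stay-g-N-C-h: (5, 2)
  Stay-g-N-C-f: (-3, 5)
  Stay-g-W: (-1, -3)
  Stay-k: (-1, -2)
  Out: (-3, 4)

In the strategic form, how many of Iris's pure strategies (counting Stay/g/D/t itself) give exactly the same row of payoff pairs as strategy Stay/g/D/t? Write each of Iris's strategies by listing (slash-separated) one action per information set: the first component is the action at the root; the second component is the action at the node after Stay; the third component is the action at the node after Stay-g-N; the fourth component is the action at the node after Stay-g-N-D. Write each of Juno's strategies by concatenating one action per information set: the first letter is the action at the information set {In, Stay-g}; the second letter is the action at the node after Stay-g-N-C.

1

Row for Stay/g/D/t (columns Nh, Nf, Wh, Wf): (4,-1) (4,-1) (-1,-3) (-1,-3).
Every one of Iris's information sets is on the play path for some reply by Juno when Iris follows Stay/g/D/t.
Changing the action at any of them therefore changes at least one column, so only Stay/g/D/t itself gives this row.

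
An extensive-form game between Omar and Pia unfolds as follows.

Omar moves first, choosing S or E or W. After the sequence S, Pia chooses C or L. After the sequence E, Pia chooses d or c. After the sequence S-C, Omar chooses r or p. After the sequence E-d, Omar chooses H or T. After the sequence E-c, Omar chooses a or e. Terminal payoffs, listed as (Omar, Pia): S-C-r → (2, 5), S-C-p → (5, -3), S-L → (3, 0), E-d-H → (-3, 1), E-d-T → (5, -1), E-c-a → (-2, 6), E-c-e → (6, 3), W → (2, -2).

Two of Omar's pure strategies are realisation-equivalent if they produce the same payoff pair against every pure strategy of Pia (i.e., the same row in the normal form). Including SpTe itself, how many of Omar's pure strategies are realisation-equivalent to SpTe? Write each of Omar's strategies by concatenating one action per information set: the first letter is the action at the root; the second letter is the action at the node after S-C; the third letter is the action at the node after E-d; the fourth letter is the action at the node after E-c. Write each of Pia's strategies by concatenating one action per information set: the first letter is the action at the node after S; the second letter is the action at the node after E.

Row for SpTe (columns Cd, Cc, Ld, Lc): (5,-3) (5,-3) (3,0) (3,0).
Under SpTe, Omar's choice at the node after E-d and at the node after E-c can never be reached regardless of what Pia does, so varying those choices leaves every outcome unchanged.
Holding the reachable choices fixed and varying the unreachable ones freely already gives 2 × 2 = 4 equivalent strategies.
No other strategy reproduces this row, so those 4 are the full class: SpHa, SpHe, SpTa, SpTe.

4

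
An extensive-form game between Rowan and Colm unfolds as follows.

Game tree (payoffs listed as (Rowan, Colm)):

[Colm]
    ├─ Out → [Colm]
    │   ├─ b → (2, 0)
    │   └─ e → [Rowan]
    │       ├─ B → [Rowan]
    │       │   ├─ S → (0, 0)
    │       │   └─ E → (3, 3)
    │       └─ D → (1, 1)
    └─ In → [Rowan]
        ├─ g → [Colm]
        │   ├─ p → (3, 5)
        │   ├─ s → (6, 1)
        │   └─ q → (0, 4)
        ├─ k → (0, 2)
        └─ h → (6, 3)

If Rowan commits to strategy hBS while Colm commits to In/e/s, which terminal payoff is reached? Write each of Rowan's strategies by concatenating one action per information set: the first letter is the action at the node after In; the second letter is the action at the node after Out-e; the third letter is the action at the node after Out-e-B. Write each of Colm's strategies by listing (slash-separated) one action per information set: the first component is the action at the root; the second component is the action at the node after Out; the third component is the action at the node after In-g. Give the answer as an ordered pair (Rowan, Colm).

Trace the play path from the root:
  Colm plays In
  Rowan plays h at [In]
→ terminal payoff (6, 3).
(Rowan's choice at the node after Out-e is never reached on this path, so it doesn't affect the outcome.)

(6, 3)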